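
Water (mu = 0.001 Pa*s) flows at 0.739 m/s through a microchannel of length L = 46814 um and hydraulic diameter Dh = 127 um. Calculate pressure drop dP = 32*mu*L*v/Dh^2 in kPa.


Step 1: Convert to SI: L = 46814e-6 m, Dh = 127e-6 m
Step 2: dP = 32 * 0.001 * 46814e-6 * 0.739 / (127e-6)^2
Step 3: dP = 68637.70 Pa
Step 4: Convert to kPa: dP = 68.64 kPa


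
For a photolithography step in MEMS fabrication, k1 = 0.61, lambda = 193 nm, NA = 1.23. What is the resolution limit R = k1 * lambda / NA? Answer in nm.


Step 1: Identify values: k1 = 0.61, lambda = 193 nm, NA = 1.23
Step 2: R = k1 * lambda / NA
R = 0.61 * 193 / 1.23
R = 95.7 nm


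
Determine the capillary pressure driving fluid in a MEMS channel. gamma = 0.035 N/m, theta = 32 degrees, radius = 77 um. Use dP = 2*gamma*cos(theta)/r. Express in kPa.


Step 1: cos(32 deg) = 0.848
Step 2: Convert r to m: r = 77e-6 m
Step 3: dP = 2 * 0.035 * 0.848 / 77e-6 = 770.9 Pa
Step 4: Convert Pa to kPa (divide by 1000).
dP = 0.77 kPa


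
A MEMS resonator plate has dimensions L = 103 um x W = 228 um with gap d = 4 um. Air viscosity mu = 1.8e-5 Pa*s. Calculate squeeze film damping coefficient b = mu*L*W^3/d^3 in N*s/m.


Step 1: Convert to SI.
L = 103e-6 m, W = 228e-6 m, d = 4e-6 m
Step 2: W^3 = (228e-6)^3 = 1.19e-11 m^3
Step 3: d^3 = (4e-6)^3 = 6.40e-17 m^3
Step 4: b = 1.8e-5 * 103e-6 * 1.19e-11 / 6.40e-17
b = 3.43e-04 N*s/m


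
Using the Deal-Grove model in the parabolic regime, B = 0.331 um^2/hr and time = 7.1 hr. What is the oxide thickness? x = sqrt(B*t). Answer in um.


Step 1: Compute B*t = 0.331 * 7.1 = 2.3501
Step 2: x = sqrt(2.3501)
x = 1.533 um


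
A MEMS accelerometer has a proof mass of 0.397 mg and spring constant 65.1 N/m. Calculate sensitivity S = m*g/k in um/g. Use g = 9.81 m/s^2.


Step 1: Convert mass: m = 0.397 mg = 3.97e-07 kg
Step 2: S = m * g / k = 3.97e-07 * 9.81 / 65.1
Step 3: S = 5.98e-08 m/g
Step 4: Convert to um/g: S = 0.06 um/g


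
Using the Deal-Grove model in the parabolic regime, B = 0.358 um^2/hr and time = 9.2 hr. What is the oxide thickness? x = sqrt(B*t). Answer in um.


Step 1: Compute B*t = 0.358 * 9.2 = 3.2936
Step 2: x = sqrt(3.2936)
x = 1.815 um


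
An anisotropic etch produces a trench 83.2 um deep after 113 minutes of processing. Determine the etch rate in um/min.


Step 1: Etch rate = depth / time
Step 2: rate = 83.2 / 113
rate = 0.736 um/min


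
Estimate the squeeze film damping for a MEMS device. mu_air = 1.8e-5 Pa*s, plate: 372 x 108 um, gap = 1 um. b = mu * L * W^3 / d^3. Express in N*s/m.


Step 1: Convert to SI.
L = 372e-6 m, W = 108e-6 m, d = 1e-6 m
Step 2: W^3 = (108e-6)^3 = 1.26e-12 m^3
Step 3: d^3 = (1e-6)^3 = 1.00e-18 m^3
Step 4: b = 1.8e-5 * 372e-6 * 1.26e-12 / 1.00e-18
b = 8.44e-03 N*s/m


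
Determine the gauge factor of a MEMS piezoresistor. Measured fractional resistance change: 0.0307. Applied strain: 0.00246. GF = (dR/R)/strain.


Step 1: Identify values.
dR/R = 0.0307, strain = 0.00246
Step 2: GF = (dR/R) / strain = 0.0307 / 0.00246
GF = 12.5


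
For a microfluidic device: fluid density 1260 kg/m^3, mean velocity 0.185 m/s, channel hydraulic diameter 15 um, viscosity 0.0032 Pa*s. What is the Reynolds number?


Step 1: Convert Dh to meters: Dh = 15e-6 m
Step 2: Re = rho * v * Dh / mu
Re = 1260 * 0.185 * 15e-6 / 0.0032
Re = 1.093


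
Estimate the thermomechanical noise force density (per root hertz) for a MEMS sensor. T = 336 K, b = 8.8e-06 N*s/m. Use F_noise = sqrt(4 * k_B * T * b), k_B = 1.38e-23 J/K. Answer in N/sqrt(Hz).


Step 1: Compute 4 * k_B * T * b
= 4 * 1.38e-23 * 336 * 8.8e-06
= 1.6322e-25 N^2/Hz
Step 2: F_noise = sqrt(1.6322e-25)
F_noise = 4.04e-13 N/sqrt(Hz)


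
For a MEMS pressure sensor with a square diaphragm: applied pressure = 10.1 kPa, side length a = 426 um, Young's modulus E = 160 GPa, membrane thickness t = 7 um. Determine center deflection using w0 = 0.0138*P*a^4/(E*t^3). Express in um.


Step 1: Convert pressure to compatible units (E is in GPa, so P in GPa).
P = 10.1 kPa = 10.1e-6 GPa
Step 2: Compute numerator: 0.0138 * P * a^4.
a^4 = 426^4 = 32933538576
numerator = 0.0138 * 10.1e-6 * 32933538576 = 4.5903e+03
Step 3: Compute denominator: E * t^3 = 160 * 7^3 = 54880
Step 4: w0 = numerator / denominator = 4.5903e+03 / 54880 = 0.0836 um


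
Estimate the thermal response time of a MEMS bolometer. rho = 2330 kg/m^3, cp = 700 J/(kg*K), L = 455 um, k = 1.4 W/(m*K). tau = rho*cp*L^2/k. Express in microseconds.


Step 1: Convert L to m: L = 455e-6 m
Step 2: L^2 = (455e-6)^2 = 2.07025e-07 m^2
Step 3: tau = 2330 * 700 * 2.07025e-07 / 1.4 = 2.41184125e-01 s
Step 4: Convert to microseconds (multiply by 1e6).
tau = 241184.125 us


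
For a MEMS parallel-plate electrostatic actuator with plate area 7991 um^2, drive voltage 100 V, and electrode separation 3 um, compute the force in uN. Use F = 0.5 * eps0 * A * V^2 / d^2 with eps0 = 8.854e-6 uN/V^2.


Step 1: Identify parameters.
eps0 = 8.854e-6 uN/V^2, A = 7991 um^2, V = 100 V, d = 3 um
Step 2: Compute V^2 = 100^2 = 10000
Step 3: Compute d^2 = 3^2 = 9
Step 4: F = 0.5 * 8.854e-6 * 7991 * 10000 / 9
F = 39.307 uN


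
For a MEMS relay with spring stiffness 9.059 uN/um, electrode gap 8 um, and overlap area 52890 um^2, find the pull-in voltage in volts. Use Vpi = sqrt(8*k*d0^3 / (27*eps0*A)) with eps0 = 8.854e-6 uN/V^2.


Step 1: Compute numerator: 8 * k * d0^3 = 8 * 9.059 * 8^3 = 37105.664
Step 2: Compute denominator: 27 * eps0 * A = 27 * 8.854e-6 * 52890 = 12.643778
Step 3: Vpi = sqrt(37105.664 / 12.643778)
Vpi = 54.17 V


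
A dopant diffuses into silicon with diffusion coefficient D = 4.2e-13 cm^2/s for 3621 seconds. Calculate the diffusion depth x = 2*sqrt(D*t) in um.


Step 1: Compute D*t = 4.2e-13 * 3621 = 1.52082e-09 cm^2
Step 2: sqrt(D*t) = 3.9e-05 cm
Step 3: x = 2 * 3.9e-05 cm = 7.8e-05 cm
Step 4: Convert to um (1 cm = 1e4 um): x = 0.78 um


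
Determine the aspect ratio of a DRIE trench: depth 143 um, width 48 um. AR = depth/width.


Step 1: AR = depth / width
Step 2: AR = 143 / 48
AR = 3.0


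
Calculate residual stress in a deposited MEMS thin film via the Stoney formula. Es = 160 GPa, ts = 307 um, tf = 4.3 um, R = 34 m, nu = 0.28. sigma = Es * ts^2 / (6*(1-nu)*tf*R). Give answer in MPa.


Step 1: Compute numerator: Es * ts^2 = 160 * 307^2 = 15079840 (GPa*um^2)
Step 2: Compute denominator (R in um): 6*(1-nu)*tf*R = 6*0.72*4.3*34e6 = 631584000.0 (um^2)
Step 3: sigma (GPa) = 15079840 / 631584000.0 = 2.3876e-02 GPa
Step 4: Convert to MPa (x1000): sigma = 23.9 MPa


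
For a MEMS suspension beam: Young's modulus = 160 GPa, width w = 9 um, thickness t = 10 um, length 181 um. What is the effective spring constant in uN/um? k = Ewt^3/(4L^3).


Step 1: Convert E to consistent units (1 GPa = 1000 uN/um^2).
E = 160 GPa = 160000 uN/um^2
Step 2: Compute t^3 = 10^3 = 1000
Step 3: Compute L^3 = 181^3 = 5929741
Step 4: k = 160000 * 9 * 1000 / (4 * 5929741)
k = 60.7109 uN/um


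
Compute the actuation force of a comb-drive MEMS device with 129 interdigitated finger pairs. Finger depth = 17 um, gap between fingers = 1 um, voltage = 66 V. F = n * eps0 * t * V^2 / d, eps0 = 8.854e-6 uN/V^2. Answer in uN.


Step 1: Parameters: n=129, eps0=8.854e-6 uN/V^2, t=17 um, V=66 V, d=1 um
Step 2: V^2 = 4356
Step 3: F = 129 * 8.854e-6 * 17 * 4356 / 1
F = 84.58 uN


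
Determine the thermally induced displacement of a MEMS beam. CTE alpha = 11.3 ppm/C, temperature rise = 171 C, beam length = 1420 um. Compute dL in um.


Step 1: Convert CTE: alpha = 11.3 ppm/C = 11.3e-6 /C
Step 2: dL = 11.3e-6 * 171 * 1420
dL = 2.7439 um


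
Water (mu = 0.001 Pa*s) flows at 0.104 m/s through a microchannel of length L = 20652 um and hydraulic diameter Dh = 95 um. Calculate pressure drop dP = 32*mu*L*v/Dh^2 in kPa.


Step 1: Convert to SI: L = 20652e-6 m, Dh = 95e-6 m
Step 2: dP = 32 * 0.001 * 20652e-6 * 0.104 / (95e-6)^2
Step 3: dP = 7615.50 Pa
Step 4: Convert to kPa: dP = 7.62 kPa


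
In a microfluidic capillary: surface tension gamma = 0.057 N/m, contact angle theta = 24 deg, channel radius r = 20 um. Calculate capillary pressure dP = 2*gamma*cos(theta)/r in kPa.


Step 1: cos(24 deg) = 0.9135
Step 2: Convert r to m: r = 20e-6 m
Step 3: dP = 2 * 0.057 * 0.9135 / 20e-6 = 5207.0 Pa
Step 4: Convert Pa to kPa (divide by 1000).
dP = 5.21 kPa


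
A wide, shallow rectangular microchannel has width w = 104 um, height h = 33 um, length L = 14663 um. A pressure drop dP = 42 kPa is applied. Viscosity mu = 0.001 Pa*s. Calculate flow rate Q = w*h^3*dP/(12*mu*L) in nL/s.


Step 1: Convert all dimensions to SI (meters).
w = 104e-6 m, h = 33e-6 m, L = 14663e-6 m, dP = 42e3 Pa
Step 2: Q = w * h^3 * dP / (12 * mu * L)
Q = 104e-6 * (33e-6)^3 * 42e3 / (12 * 0.001 * 14663e-6) = 8.9211403e-10 m^3/s
Step 3: Convert Q from m^3/s to nL/s (1 m^3 = 1e12 nL, so multiply by 1e12).
Q = 892.114 nL/s


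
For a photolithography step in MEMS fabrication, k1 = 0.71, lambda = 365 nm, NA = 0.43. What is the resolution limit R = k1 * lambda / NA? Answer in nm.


Step 1: Identify values: k1 = 0.71, lambda = 365 nm, NA = 0.43
Step 2: R = k1 * lambda / NA
R = 0.71 * 365 / 0.43
R = 602.7 nm


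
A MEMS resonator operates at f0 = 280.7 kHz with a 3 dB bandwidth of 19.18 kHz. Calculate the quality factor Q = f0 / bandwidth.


Step 1: Q = f0 / bandwidth
Step 2: Q = 280.7 / 19.18
Q = 14.6


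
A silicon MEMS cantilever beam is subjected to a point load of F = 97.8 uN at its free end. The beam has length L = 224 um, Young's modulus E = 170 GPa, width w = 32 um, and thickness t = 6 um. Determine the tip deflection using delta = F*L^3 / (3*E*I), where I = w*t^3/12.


Step 1: Calculate the second moment of area.
I = w * t^3 / 12 = 32 * 6^3 / 12 = 576.0 um^4
Step 2: Convert E to consistent units (1 GPa = 1000 uN/um^2).
E = 170 GPa = 170000 uN/um^2
Step 3: Calculate tip deflection.
delta = F * L^3 / (3 * E * I)
delta = 97.8 * 224^3 / (3 * 170000 * 576.0)
delta = 3.7419 um


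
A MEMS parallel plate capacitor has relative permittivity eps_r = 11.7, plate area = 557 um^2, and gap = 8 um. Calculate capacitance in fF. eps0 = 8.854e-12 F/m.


Step 1: Convert area to m^2: A = 557e-12 m^2
Step 2: Convert gap to m: d = 8e-6 m
Step 3: C = eps0 * eps_r * A / d
C = 8.854e-12 * 11.7 * 557e-12 / 8e-6
Step 4: Convert to fF (multiply by 1e15).
C = 7.21 fF


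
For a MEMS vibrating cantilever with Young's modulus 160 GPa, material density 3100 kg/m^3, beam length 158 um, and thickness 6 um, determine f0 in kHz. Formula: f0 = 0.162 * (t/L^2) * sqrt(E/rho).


Step 1: Convert units to SI.
t_SI = 6e-6 m, L_SI = 158e-6 m
Step 2: Calculate sqrt(E/rho).
sqrt(160e9 / 3100) = 7184.21 m/s
Step 3: Compute f0.
f0 = 0.162 * 6e-6 / (158e-6)^2 * 7184.21 = 279724.9 Hz = 279.72 kHz


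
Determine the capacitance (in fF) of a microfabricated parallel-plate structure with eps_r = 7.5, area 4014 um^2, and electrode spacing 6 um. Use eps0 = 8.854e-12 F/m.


Step 1: Convert area to m^2: A = 4014e-12 m^2
Step 2: Convert gap to m: d = 6e-6 m
Step 3: C = eps0 * eps_r * A / d
C = 8.854e-12 * 7.5 * 4014e-12 / 6e-6
Step 4: Convert to fF (multiply by 1e15).
C = 44.42 fF


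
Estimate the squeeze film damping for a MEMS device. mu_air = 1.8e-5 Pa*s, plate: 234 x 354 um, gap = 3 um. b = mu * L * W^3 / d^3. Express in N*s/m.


Step 1: Convert to SI.
L = 234e-6 m, W = 354e-6 m, d = 3e-6 m
Step 2: W^3 = (354e-6)^3 = 4.44e-11 m^3
Step 3: d^3 = (3e-6)^3 = 2.70e-17 m^3
Step 4: b = 1.8e-5 * 234e-6 * 4.44e-11 / 2.70e-17
b = 6.92e-03 N*s/m


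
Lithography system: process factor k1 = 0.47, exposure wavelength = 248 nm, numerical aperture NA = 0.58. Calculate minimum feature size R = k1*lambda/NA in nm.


Step 1: Identify values: k1 = 0.47, lambda = 248 nm, NA = 0.58
Step 2: R = k1 * lambda / NA
R = 0.47 * 248 / 0.58
R = 201.0 nm


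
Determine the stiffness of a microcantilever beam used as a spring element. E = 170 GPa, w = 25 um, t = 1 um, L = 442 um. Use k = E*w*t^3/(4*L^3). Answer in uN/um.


Step 1: Convert E to consistent units (1 GPa = 1000 uN/um^2).
E = 170 GPa = 170000 uN/um^2
Step 2: Compute t^3 = 1^3 = 1
Step 3: Compute L^3 = 442^3 = 86350888
Step 4: k = 170000 * 25 * 1 / (4 * 86350888)
k = 0.0123 uN/um


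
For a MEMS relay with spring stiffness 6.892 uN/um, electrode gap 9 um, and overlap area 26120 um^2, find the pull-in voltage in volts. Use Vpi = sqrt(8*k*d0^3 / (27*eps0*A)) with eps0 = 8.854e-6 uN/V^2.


Step 1: Compute numerator: 8 * k * d0^3 = 8 * 6.892 * 9^3 = 40194.144
Step 2: Compute denominator: 27 * eps0 * A = 27 * 8.854e-6 * 26120 = 6.244195
Step 3: Vpi = sqrt(40194.144 / 6.244195)
Vpi = 80.23 V


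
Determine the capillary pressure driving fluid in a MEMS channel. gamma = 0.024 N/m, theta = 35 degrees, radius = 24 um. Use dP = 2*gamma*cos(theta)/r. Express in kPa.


Step 1: cos(35 deg) = 0.8192
Step 2: Convert r to m: r = 24e-6 m
Step 3: dP = 2 * 0.024 * 0.8192 / 24e-6 = 1638.4 Pa
Step 4: Convert Pa to kPa (divide by 1000).
dP = 1.64 kPa


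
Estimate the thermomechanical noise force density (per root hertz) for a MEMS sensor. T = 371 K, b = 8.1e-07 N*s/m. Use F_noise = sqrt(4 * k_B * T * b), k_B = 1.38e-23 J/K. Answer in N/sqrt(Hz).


Step 1: Compute 4 * k_B * T * b
= 4 * 1.38e-23 * 371 * 8.1e-07
= 1.6588e-26 N^2/Hz
Step 2: F_noise = sqrt(1.6588e-26)
F_noise = 1.29e-13 N/sqrt(Hz)


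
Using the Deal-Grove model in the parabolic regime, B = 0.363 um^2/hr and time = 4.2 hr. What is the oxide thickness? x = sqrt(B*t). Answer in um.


Step 1: Compute B*t = 0.363 * 4.2 = 1.5246
Step 2: x = sqrt(1.5246)
x = 1.235 um


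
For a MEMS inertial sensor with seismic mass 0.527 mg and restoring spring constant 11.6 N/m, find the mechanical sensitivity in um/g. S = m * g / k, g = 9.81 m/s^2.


Step 1: Convert mass: m = 0.527 mg = 5.27e-07 kg
Step 2: S = m * g / k = 5.27e-07 * 9.81 / 11.6
Step 3: S = 4.46e-07 m/g
Step 4: Convert to um/g: S = 0.446 um/g


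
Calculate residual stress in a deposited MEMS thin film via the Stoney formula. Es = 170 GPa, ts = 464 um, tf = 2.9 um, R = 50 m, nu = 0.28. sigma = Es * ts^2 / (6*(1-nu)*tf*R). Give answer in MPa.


Step 1: Compute numerator: Es * ts^2 = 170 * 464^2 = 36600320 (GPa*um^2)
Step 2: Compute denominator (R in um): 6*(1-nu)*tf*R = 6*0.72*2.9*50e6 = 626400000.0 (um^2)
Step 3: sigma (GPa) = 36600320 / 626400000.0 = 5.843e-02 GPa
Step 4: Convert to MPa (x1000): sigma = 58.4 MPa


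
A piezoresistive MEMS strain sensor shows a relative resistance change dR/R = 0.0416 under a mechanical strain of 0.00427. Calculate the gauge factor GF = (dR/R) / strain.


Step 1: Identify values.
dR/R = 0.0416, strain = 0.00427
Step 2: GF = (dR/R) / strain = 0.0416 / 0.00427
GF = 9.7


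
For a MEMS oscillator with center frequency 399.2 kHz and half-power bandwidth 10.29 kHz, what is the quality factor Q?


Step 1: Q = f0 / bandwidth
Step 2: Q = 399.2 / 10.29
Q = 38.8


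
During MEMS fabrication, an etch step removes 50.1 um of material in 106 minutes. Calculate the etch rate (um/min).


Step 1: Etch rate = depth / time
Step 2: rate = 50.1 / 106
rate = 0.473 um/min


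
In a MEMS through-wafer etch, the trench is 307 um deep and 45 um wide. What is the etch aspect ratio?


Step 1: AR = depth / width
Step 2: AR = 307 / 45
AR = 6.8


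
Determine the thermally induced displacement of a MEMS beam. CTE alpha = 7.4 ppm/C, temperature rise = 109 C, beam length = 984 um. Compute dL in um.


Step 1: Convert CTE: alpha = 7.4 ppm/C = 7.4e-6 /C
Step 2: dL = 7.4e-6 * 109 * 984
dL = 0.7937 um


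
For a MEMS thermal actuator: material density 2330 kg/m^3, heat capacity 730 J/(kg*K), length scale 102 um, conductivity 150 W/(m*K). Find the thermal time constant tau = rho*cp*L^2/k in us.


Step 1: Convert L to m: L = 102e-6 m
Step 2: L^2 = (102e-6)^2 = 1.0404e-08 m^2
Step 3: tau = 2330 * 730 * 1.0404e-08 / 150 = 1.1797442e-04 s
Step 4: Convert to microseconds (multiply by 1e6).
tau = 117.974 us


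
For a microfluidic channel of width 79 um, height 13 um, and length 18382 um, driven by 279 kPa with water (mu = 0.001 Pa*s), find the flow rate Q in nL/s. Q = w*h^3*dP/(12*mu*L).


Step 1: Convert all dimensions to SI (meters).
w = 79e-6 m, h = 13e-6 m, L = 18382e-6 m, dP = 279e3 Pa
Step 2: Q = w * h^3 * dP / (12 * mu * L)
Q = 79e-6 * (13e-6)^3 * 279e3 / (12 * 0.001 * 18382e-6) = 2.195267e-10 m^3/s
Step 3: Convert Q from m^3/s to nL/s (1 m^3 = 1e12 nL, so multiply by 1e12).
Q = 219.527 nL/s


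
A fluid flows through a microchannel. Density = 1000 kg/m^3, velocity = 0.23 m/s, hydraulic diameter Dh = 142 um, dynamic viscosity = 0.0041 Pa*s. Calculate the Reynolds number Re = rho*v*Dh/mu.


Step 1: Convert Dh to meters: Dh = 142e-6 m
Step 2: Re = rho * v * Dh / mu
Re = 1000 * 0.23 * 142e-6 / 0.0041
Re = 7.966


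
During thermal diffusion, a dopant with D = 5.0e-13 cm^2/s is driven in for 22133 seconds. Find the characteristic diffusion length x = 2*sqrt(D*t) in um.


Step 1: Compute D*t = 5.0e-13 * 22133 = 1.10665e-08 cm^2
Step 2: sqrt(D*t) = 1.05197e-04 cm
Step 3: x = 2 * 1.05197e-04 cm = 2.10394e-04 cm
Step 4: Convert to um (1 cm = 1e4 um): x = 2.104 um


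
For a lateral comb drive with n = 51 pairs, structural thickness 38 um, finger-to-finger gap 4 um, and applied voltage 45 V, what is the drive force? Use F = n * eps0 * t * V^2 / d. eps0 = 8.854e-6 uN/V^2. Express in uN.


Step 1: Parameters: n=51, eps0=8.854e-6 uN/V^2, t=38 um, V=45 V, d=4 um
Step 2: V^2 = 2025
Step 3: F = 51 * 8.854e-6 * 38 * 2025 / 4
F = 8.687 uN


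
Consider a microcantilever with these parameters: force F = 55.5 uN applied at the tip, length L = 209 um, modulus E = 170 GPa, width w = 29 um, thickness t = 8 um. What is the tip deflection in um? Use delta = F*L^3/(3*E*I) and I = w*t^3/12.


Step 1: Calculate the second moment of area.
I = w * t^3 / 12 = 29 * 8^3 / 12 = 1237.3333 um^4
Step 2: Convert E to consistent units (1 GPa = 1000 uN/um^2).
E = 170 GPa = 170000 uN/um^2
Step 3: Calculate tip deflection.
delta = F * L^3 / (3 * E * I)
delta = 55.5 * 209^3 / (3 * 170000 * 1237.3333)
delta = 0.8029 um


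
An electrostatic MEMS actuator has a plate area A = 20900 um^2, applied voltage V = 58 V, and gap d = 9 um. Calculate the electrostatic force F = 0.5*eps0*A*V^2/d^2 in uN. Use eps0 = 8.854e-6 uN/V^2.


Step 1: Identify parameters.
eps0 = 8.854e-6 uN/V^2, A = 20900 um^2, V = 58 V, d = 9 um
Step 2: Compute V^2 = 58^2 = 3364
Step 3: Compute d^2 = 9^2 = 81
Step 4: F = 0.5 * 8.854e-6 * 20900 * 3364 / 81
F = 3.843 uN


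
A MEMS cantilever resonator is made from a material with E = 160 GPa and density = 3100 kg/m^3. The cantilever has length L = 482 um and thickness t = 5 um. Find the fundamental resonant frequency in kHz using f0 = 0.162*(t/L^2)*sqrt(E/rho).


Step 1: Convert units to SI.
t_SI = 5e-6 m, L_SI = 482e-6 m
Step 2: Calculate sqrt(E/rho).
sqrt(160e9 / 3100) = 7184.21 m/s
Step 3: Compute f0.
f0 = 0.162 * 5e-6 / (482e-6)^2 * 7184.21 = 25047.8 Hz = 25.05 kHz


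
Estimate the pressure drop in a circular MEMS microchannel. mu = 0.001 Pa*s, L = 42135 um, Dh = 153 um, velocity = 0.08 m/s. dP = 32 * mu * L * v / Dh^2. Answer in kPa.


Step 1: Convert to SI: L = 42135e-6 m, Dh = 153e-6 m
Step 2: dP = 32 * 0.001 * 42135e-6 * 0.08 / (153e-6)^2
Step 3: dP = 4607.87 Pa
Step 4: Convert to kPa: dP = 4.61 kPa


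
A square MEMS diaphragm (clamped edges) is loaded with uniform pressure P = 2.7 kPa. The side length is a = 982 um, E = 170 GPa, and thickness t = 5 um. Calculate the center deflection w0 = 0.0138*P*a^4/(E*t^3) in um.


Step 1: Convert pressure to compatible units (E is in GPa, so P in GPa).
P = 2.7 kPa = 2.7e-6 GPa
Step 2: Compute numerator: 0.0138 * P * a^4.
a^4 = 982^4 = 929920776976
numerator = 0.0138 * 2.7e-6 * 929920776976 = 3.464885e+04
Step 3: Compute denominator: E * t^3 = 170 * 5^3 = 21250
Step 4: w0 = numerator / denominator = 3.464885e+04 / 21250 = 1.6305 um


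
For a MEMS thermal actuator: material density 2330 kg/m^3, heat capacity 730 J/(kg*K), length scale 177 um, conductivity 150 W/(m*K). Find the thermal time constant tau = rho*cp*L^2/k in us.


Step 1: Convert L to m: L = 177e-6 m
Step 2: L^2 = (177e-6)^2 = 3.1329e-08 m^2
Step 3: tau = 2330 * 730 * 3.1329e-08 / 150 = 3.5525e-04 s
Step 4: Convert to microseconds (multiply by 1e6).
tau = 355.25 us


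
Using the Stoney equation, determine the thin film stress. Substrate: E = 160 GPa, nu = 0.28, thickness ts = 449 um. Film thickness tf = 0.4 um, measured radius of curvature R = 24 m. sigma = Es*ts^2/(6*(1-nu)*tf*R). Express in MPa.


Step 1: Compute numerator: Es * ts^2 = 160 * 449^2 = 32256160 (GPa*um^2)
Step 2: Compute denominator (R in um): 6*(1-nu)*tf*R = 6*0.72*0.4*24e6 = 41472000.0 (um^2)
Step 3: sigma (GPa) = 32256160 / 41472000.0 = 7.77782e-01 GPa
Step 4: Convert to MPa (x1000): sigma = 777.8 MPa


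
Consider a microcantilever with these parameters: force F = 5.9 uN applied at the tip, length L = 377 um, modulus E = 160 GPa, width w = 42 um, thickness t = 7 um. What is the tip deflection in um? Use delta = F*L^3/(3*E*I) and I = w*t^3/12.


Step 1: Calculate the second moment of area.
I = w * t^3 / 12 = 42 * 7^3 / 12 = 1200.5 um^4
Step 2: Convert E to consistent units (1 GPa = 1000 uN/um^2).
E = 160 GPa = 160000 uN/um^2
Step 3: Calculate tip deflection.
delta = F * L^3 / (3 * E * I)
delta = 5.9 * 377^3 / (3 * 160000 * 1200.5)
delta = 0.5486 um


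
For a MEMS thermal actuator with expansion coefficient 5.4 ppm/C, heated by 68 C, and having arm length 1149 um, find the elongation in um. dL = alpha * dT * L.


Step 1: Convert CTE: alpha = 5.4 ppm/C = 5.4e-6 /C
Step 2: dL = 5.4e-6 * 68 * 1149
dL = 0.4219 um


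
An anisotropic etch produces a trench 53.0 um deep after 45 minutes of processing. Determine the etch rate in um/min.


Step 1: Etch rate = depth / time
Step 2: rate = 53.0 / 45
rate = 1.178 um/min


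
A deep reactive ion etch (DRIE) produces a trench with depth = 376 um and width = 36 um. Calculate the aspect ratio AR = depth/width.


Step 1: AR = depth / width
Step 2: AR = 376 / 36
AR = 10.4


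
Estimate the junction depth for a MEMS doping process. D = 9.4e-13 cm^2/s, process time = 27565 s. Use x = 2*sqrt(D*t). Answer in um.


Step 1: Compute D*t = 9.4e-13 * 27565 = 2.59111e-08 cm^2
Step 2: sqrt(D*t) = 1.60969e-04 cm
Step 3: x = 2 * 1.60969e-04 cm = 3.21938e-04 cm
Step 4: Convert to um (1 cm = 1e4 um): x = 3.219 um


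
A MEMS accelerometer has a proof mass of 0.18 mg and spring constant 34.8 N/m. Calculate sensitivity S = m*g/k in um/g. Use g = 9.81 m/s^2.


Step 1: Convert mass: m = 0.18 mg = 1.80e-07 kg
Step 2: S = m * g / k = 1.80e-07 * 9.81 / 34.8
Step 3: S = 5.07e-08 m/g
Step 4: Convert to um/g: S = 0.051 um/g


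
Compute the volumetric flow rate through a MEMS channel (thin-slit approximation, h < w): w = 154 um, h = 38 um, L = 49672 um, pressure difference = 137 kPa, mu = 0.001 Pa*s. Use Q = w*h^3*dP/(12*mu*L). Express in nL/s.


Step 1: Convert all dimensions to SI (meters).
w = 154e-6 m, h = 38e-6 m, L = 49672e-6 m, dP = 137e3 Pa
Step 2: Q = w * h^3 * dP / (12 * mu * L)
Q = 154e-6 * (38e-6)^3 * 137e3 / (12 * 0.001 * 49672e-6) = 1.94222341e-09 m^3/s
Step 3: Convert Q from m^3/s to nL/s (1 m^3 = 1e12 nL, so multiply by 1e12).
Q = 1942.223 nL/s


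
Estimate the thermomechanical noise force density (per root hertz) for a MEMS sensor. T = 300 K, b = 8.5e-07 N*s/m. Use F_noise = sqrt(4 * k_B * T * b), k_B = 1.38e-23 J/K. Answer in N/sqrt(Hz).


Step 1: Compute 4 * k_B * T * b
= 4 * 1.38e-23 * 300 * 8.5e-07
= 1.4076e-26 N^2/Hz
Step 2: F_noise = sqrt(1.4076e-26)
F_noise = 1.19e-13 N/sqrt(Hz)


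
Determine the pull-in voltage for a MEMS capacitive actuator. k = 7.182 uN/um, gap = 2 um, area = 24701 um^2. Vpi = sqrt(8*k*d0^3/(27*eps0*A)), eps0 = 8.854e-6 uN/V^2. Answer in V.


Step 1: Compute numerator: 8 * k * d0^3 = 8 * 7.182 * 2^3 = 459.648
Step 2: Compute denominator: 27 * eps0 * A = 27 * 8.854e-6 * 24701 = 5.904972
Step 3: Vpi = sqrt(459.648 / 5.904972)
Vpi = 8.82 V


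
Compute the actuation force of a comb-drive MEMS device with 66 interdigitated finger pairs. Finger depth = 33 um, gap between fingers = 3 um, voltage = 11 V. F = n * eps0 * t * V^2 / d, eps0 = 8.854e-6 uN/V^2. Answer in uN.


Step 1: Parameters: n=66, eps0=8.854e-6 uN/V^2, t=33 um, V=11 V, d=3 um
Step 2: V^2 = 121
Step 3: F = 66 * 8.854e-6 * 33 * 121 / 3
F = 0.778 uN


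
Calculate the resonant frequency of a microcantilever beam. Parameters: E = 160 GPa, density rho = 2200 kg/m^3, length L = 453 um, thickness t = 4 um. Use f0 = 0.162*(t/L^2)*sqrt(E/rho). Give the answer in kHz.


Step 1: Convert units to SI.
t_SI = 4e-6 m, L_SI = 453e-6 m
Step 2: Calculate sqrt(E/rho).
sqrt(160e9 / 2200) = 8528.03 m/s
Step 3: Compute f0.
f0 = 0.162 * 4e-6 / (453e-6)^2 * 8528.03 = 26929.4 Hz = 26.93 kHz


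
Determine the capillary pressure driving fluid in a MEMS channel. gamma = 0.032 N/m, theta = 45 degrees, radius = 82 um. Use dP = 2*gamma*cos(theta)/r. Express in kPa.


Step 1: cos(45 deg) = 0.7071
Step 2: Convert r to m: r = 82e-6 m
Step 3: dP = 2 * 0.032 * 0.7071 / 82e-6 = 551.9 Pa
Step 4: Convert Pa to kPa (divide by 1000).
dP = 0.55 kPa


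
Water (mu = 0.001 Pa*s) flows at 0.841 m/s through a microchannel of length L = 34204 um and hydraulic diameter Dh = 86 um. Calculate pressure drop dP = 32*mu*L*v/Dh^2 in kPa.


Step 1: Convert to SI: L = 34204e-6 m, Dh = 86e-6 m
Step 2: dP = 32 * 0.001 * 34204e-6 * 0.841 / (86e-6)^2
Step 3: dP = 124458.90 Pa
Step 4: Convert to kPa: dP = 124.46 kPa


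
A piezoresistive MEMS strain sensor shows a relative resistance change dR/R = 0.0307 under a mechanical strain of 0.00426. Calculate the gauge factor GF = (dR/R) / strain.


Step 1: Identify values.
dR/R = 0.0307, strain = 0.00426
Step 2: GF = (dR/R) / strain = 0.0307 / 0.00426
GF = 7.2


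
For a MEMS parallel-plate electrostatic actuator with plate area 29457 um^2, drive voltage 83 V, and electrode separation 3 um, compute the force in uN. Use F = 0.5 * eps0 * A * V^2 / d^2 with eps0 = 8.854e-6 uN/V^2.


Step 1: Identify parameters.
eps0 = 8.854e-6 uN/V^2, A = 29457 um^2, V = 83 V, d = 3 um
Step 2: Compute V^2 = 83^2 = 6889
Step 3: Compute d^2 = 3^2 = 9
Step 4: F = 0.5 * 8.854e-6 * 29457 * 6889 / 9
F = 99.819 uN


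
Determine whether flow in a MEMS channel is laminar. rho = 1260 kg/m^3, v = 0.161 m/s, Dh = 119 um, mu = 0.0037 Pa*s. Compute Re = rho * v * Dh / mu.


Step 1: Convert Dh to meters: Dh = 119e-6 m
Step 2: Re = rho * v * Dh / mu
Re = 1260 * 0.161 * 119e-6 / 0.0037
Re = 6.524
Since Re = 6.524 is below ~2300, the flow is laminar.


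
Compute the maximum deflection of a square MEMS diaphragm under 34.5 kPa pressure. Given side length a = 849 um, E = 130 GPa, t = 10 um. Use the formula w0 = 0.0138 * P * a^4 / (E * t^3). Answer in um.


Step 1: Convert pressure to compatible units (E is in GPa, so P in GPa).
P = 34.5 kPa = 34.5e-6 GPa
Step 2: Compute numerator: 0.0138 * P * a^4.
a^4 = 849^4 = 519554081601
numerator = 0.0138 * 34.5e-6 * 519554081601 = 2.473597e+05
Step 3: Compute denominator: E * t^3 = 130 * 10^3 = 130000
Step 4: w0 = numerator / denominator = 2.473597e+05 / 130000 = 1.9028 um


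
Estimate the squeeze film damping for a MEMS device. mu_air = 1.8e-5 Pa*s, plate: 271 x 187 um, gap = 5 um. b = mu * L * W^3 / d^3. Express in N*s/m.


Step 1: Convert to SI.
L = 271e-6 m, W = 187e-6 m, d = 5e-6 m
Step 2: W^3 = (187e-6)^3 = 6.54e-12 m^3
Step 3: d^3 = (5e-6)^3 = 1.25e-16 m^3
Step 4: b = 1.8e-5 * 271e-6 * 6.54e-12 / 1.25e-16
b = 2.55e-04 N*s/m


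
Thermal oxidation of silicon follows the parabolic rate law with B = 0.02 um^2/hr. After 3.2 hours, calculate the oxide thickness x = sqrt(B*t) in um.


Step 1: Compute B*t = 0.02 * 3.2 = 0.064
Step 2: x = sqrt(0.064)
x = 0.253 um


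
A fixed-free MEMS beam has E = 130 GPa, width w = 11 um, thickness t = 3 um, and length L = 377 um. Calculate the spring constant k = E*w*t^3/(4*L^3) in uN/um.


Step 1: Convert E to consistent units (1 GPa = 1000 uN/um^2).
E = 130 GPa = 130000 uN/um^2
Step 2: Compute t^3 = 3^3 = 27
Step 3: Compute L^3 = 377^3 = 53582633
Step 4: k = 130000 * 11 * 27 / (4 * 53582633)
k = 0.1801 uN/um


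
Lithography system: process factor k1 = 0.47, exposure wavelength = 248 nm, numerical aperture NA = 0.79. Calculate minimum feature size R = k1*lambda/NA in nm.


Step 1: Identify values: k1 = 0.47, lambda = 248 nm, NA = 0.79
Step 2: R = k1 * lambda / NA
R = 0.47 * 248 / 0.79
R = 147.5 nm


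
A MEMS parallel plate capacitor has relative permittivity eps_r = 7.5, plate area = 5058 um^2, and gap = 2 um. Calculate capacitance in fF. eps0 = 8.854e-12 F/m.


Step 1: Convert area to m^2: A = 5058e-12 m^2
Step 2: Convert gap to m: d = 2e-6 m
Step 3: C = eps0 * eps_r * A / d
C = 8.854e-12 * 7.5 * 5058e-12 / 2e-6
Step 4: Convert to fF (multiply by 1e15).
C = 167.94 fF


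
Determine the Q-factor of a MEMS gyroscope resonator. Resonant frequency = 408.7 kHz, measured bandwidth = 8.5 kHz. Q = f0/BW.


Step 1: Q = f0 / bandwidth
Step 2: Q = 408.7 / 8.5
Q = 48.1


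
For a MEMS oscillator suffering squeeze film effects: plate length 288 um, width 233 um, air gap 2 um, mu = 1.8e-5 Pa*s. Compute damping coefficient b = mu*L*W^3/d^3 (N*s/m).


Step 1: Convert to SI.
L = 288e-6 m, W = 233e-6 m, d = 2e-6 m
Step 2: W^3 = (233e-6)^3 = 1.26e-11 m^3
Step 3: d^3 = (2e-6)^3 = 8.00e-18 m^3
Step 4: b = 1.8e-5 * 288e-6 * 1.26e-11 / 8.00e-18
b = 8.20e-03 N*s/m


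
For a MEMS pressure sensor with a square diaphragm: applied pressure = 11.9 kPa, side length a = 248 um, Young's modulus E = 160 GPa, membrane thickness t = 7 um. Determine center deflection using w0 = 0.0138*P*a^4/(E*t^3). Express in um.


Step 1: Convert pressure to compatible units (E is in GPa, so P in GPa).
P = 11.9 kPa = 11.9e-6 GPa
Step 2: Compute numerator: 0.0138 * P * a^4.
a^4 = 248^4 = 3782742016
numerator = 0.0138 * 11.9e-6 * 3782742016 = 6.212e+02
Step 3: Compute denominator: E * t^3 = 160 * 7^3 = 54880
Step 4: w0 = numerator / denominator = 6.212e+02 / 54880 = 0.0113 um


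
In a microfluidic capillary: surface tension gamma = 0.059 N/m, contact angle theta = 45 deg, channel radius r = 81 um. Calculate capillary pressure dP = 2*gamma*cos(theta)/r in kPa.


Step 1: cos(45 deg) = 0.7071
Step 2: Convert r to m: r = 81e-6 m
Step 3: dP = 2 * 0.059 * 0.7071 / 81e-6 = 1030.1 Pa
Step 4: Convert Pa to kPa (divide by 1000).
dP = 1.03 kPa


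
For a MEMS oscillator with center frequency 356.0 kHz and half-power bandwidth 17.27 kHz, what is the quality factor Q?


Step 1: Q = f0 / bandwidth
Step 2: Q = 356.0 / 17.27
Q = 20.6


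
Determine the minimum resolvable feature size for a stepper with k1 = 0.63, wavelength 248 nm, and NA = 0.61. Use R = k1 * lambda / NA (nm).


Step 1: Identify values: k1 = 0.63, lambda = 248 nm, NA = 0.61
Step 2: R = k1 * lambda / NA
R = 0.63 * 248 / 0.61
R = 256.1 nm


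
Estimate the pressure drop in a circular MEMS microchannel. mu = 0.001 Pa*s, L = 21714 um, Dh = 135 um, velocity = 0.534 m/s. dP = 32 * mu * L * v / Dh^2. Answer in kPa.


Step 1: Convert to SI: L = 21714e-6 m, Dh = 135e-6 m
Step 2: dP = 32 * 0.001 * 21714e-6 * 0.534 / (135e-6)^2
Step 3: dP = 20359.33 Pa
Step 4: Convert to kPa: dP = 20.36 kPa


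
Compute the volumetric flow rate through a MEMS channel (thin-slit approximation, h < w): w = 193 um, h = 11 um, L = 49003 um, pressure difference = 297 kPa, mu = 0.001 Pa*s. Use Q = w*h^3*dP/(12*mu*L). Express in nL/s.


Step 1: Convert all dimensions to SI (meters).
w = 193e-6 m, h = 11e-6 m, L = 49003e-6 m, dP = 297e3 Pa
Step 2: Q = w * h^3 * dP / (12 * mu * L)
Q = 193e-6 * (11e-6)^3 * 297e3 / (12 * 0.001 * 49003e-6) = 1.2974418e-10 m^3/s
Step 3: Convert Q from m^3/s to nL/s (1 m^3 = 1e12 nL, so multiply by 1e12).
Q = 129.744 nL/s


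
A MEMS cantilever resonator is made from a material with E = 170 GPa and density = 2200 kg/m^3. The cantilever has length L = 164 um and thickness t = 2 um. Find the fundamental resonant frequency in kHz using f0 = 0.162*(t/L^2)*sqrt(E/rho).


Step 1: Convert units to SI.
t_SI = 2e-6 m, L_SI = 164e-6 m
Step 2: Calculate sqrt(E/rho).
sqrt(170e9 / 2200) = 8790.49 m/s
Step 3: Compute f0.
f0 = 0.162 * 2e-6 / (164e-6)^2 * 8790.49 = 105893.8 Hz = 105.89 kHz


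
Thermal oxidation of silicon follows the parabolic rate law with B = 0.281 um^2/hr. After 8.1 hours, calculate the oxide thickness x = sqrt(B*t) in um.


Step 1: Compute B*t = 0.281 * 8.1 = 2.2761
Step 2: x = sqrt(2.2761)
x = 1.509 um


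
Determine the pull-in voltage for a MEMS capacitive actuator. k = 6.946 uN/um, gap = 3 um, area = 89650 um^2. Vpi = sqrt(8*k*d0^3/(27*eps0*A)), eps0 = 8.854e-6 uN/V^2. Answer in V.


Step 1: Compute numerator: 8 * k * d0^3 = 8 * 6.946 * 3^3 = 1500.336
Step 2: Compute denominator: 27 * eps0 * A = 27 * 8.854e-6 * 89650 = 21.43155
Step 3: Vpi = sqrt(1500.336 / 21.43155)
Vpi = 8.37 V


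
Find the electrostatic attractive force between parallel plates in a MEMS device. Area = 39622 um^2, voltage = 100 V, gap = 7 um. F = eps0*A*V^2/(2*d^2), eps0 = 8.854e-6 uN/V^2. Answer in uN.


Step 1: Identify parameters.
eps0 = 8.854e-6 uN/V^2, A = 39622 um^2, V = 100 V, d = 7 um
Step 2: Compute V^2 = 100^2 = 10000
Step 3: Compute d^2 = 7^2 = 49
Step 4: F = 0.5 * 8.854e-6 * 39622 * 10000 / 49
F = 35.797 uN


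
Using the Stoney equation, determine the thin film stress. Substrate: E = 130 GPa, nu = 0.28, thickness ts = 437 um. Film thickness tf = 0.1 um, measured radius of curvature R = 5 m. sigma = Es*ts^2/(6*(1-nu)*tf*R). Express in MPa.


Step 1: Compute numerator: Es * ts^2 = 130 * 437^2 = 24825970 (GPa*um^2)
Step 2: Compute denominator (R in um): 6*(1-nu)*tf*R = 6*0.72*0.1*5e6 = 2160000.0 (um^2)
Step 3: sigma (GPa) = 24825970 / 2160000.0 = 1.1493505e+01 GPa
Step 4: Convert to MPa (x1000): sigma = 11493.5 MPa


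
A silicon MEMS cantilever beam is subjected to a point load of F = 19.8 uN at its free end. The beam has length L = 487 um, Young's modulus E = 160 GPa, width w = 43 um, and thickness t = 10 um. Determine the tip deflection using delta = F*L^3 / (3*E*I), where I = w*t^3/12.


Step 1: Calculate the second moment of area.
I = w * t^3 / 12 = 43 * 10^3 / 12 = 3583.3333 um^4
Step 2: Convert E to consistent units (1 GPa = 1000 uN/um^2).
E = 160 GPa = 160000 uN/um^2
Step 3: Calculate tip deflection.
delta = F * L^3 / (3 * E * I)
delta = 19.8 * 487^3 / (3 * 160000 * 3583.3333)
delta = 1.3296 um


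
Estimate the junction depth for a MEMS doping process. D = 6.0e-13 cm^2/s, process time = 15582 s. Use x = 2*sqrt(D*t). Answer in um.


Step 1: Compute D*t = 6.0e-13 * 15582 = 9.3492e-09 cm^2
Step 2: sqrt(D*t) = 9.66913e-05 cm
Step 3: x = 2 * 9.66913e-05 cm = 1.933826e-04 cm
Step 4: Convert to um (1 cm = 1e4 um): x = 1.934 um


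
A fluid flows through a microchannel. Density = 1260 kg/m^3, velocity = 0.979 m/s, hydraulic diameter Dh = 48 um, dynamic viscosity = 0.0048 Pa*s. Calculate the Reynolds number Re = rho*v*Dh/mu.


Step 1: Convert Dh to meters: Dh = 48e-6 m
Step 2: Re = rho * v * Dh / mu
Re = 1260 * 0.979 * 48e-6 / 0.0048
Re = 12.335


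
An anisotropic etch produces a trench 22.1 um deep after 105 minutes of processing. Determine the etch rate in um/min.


Step 1: Etch rate = depth / time
Step 2: rate = 22.1 / 105
rate = 0.21 um/min


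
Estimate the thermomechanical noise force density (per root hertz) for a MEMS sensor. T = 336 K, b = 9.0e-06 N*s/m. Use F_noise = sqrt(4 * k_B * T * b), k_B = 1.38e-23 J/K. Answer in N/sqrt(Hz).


Step 1: Compute 4 * k_B * T * b
= 4 * 1.38e-23 * 336 * 9.0e-06
= 1.6692e-25 N^2/Hz
Step 2: F_noise = sqrt(1.6692e-25)
F_noise = 4.09e-13 N/sqrt(Hz)


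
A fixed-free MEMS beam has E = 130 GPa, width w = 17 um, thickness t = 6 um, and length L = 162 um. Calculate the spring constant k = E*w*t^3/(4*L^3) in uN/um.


Step 1: Convert E to consistent units (1 GPa = 1000 uN/um^2).
E = 130 GPa = 130000 uN/um^2
Step 2: Compute t^3 = 6^3 = 216
Step 3: Compute L^3 = 162^3 = 4251528
Step 4: k = 130000 * 17 * 216 / (4 * 4251528)
k = 28.0699 uN/um


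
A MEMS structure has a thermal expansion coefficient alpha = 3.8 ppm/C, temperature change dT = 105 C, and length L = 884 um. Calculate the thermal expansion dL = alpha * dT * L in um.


Step 1: Convert CTE: alpha = 3.8 ppm/C = 3.8e-6 /C
Step 2: dL = 3.8e-6 * 105 * 884
dL = 0.3527 um


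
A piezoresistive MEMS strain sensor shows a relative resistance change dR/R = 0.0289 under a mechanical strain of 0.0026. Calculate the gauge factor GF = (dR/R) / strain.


Step 1: Identify values.
dR/R = 0.0289, strain = 0.0026
Step 2: GF = (dR/R) / strain = 0.0289 / 0.0026
GF = 11.1


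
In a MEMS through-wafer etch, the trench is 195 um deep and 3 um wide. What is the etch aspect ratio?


Step 1: AR = depth / width
Step 2: AR = 195 / 3
AR = 65.0


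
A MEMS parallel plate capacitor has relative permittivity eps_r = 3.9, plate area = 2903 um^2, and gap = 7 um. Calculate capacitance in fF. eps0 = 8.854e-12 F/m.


Step 1: Convert area to m^2: A = 2903e-12 m^2
Step 2: Convert gap to m: d = 7e-6 m
Step 3: C = eps0 * eps_r * A / d
C = 8.854e-12 * 3.9 * 2903e-12 / 7e-6
Step 4: Convert to fF (multiply by 1e15).
C = 14.32 fF


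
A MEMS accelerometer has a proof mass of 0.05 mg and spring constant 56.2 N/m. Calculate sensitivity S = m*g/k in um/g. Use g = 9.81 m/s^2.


Step 1: Convert mass: m = 0.05 mg = 5.00e-08 kg
Step 2: S = m * g / k = 5.00e-08 * 9.81 / 56.2
Step 3: S = 8.73e-09 m/g
Step 4: Convert to um/g: S = 0.009 um/g


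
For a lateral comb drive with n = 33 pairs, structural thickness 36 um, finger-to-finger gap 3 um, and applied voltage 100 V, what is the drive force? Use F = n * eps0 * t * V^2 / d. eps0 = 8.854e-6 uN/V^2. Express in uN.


Step 1: Parameters: n=33, eps0=8.854e-6 uN/V^2, t=36 um, V=100 V, d=3 um
Step 2: V^2 = 10000
Step 3: F = 33 * 8.854e-6 * 36 * 10000 / 3
F = 35.062 uN


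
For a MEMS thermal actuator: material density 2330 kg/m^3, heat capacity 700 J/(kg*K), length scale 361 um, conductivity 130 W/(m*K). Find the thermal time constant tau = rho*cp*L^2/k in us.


Step 1: Convert L to m: L = 361e-6 m
Step 2: L^2 = (361e-6)^2 = 1.30321e-07 m^2
Step 3: tau = 2330 * 700 * 1.30321e-07 / 130 = 1.63502732e-03 s
Step 4: Convert to microseconds (multiply by 1e6).
tau = 1635.027 us


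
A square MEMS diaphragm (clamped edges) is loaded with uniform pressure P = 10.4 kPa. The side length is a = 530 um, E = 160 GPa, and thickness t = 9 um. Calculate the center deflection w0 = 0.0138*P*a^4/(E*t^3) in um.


Step 1: Convert pressure to compatible units (E is in GPa, so P in GPa).
P = 10.4 kPa = 10.4e-6 GPa
Step 2: Compute numerator: 0.0138 * P * a^4.
a^4 = 530^4 = 78904810000
numerator = 0.0138 * 10.4e-6 * 78904810000 = 1.1324e+04
Step 3: Compute denominator: E * t^3 = 160 * 9^3 = 116640
Step 4: w0 = numerator / denominator = 1.1324e+04 / 116640 = 0.0971 um


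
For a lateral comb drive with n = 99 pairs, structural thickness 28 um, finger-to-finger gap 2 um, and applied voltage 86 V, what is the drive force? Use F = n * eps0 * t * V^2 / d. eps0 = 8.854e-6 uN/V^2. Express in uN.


Step 1: Parameters: n=99, eps0=8.854e-6 uN/V^2, t=28 um, V=86 V, d=2 um
Step 2: V^2 = 7396
Step 3: F = 99 * 8.854e-6 * 28 * 7396 / 2
F = 90.761 uN


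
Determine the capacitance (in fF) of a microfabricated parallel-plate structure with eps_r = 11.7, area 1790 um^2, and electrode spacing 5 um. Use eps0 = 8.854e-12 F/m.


Step 1: Convert area to m^2: A = 1790e-12 m^2
Step 2: Convert gap to m: d = 5e-6 m
Step 3: C = eps0 * eps_r * A / d
C = 8.854e-12 * 11.7 * 1790e-12 / 5e-6
Step 4: Convert to fF (multiply by 1e15).
C = 37.09 fF


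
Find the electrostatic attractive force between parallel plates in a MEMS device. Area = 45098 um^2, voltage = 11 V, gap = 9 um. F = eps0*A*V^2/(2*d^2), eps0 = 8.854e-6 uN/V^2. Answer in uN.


Step 1: Identify parameters.
eps0 = 8.854e-6 uN/V^2, A = 45098 um^2, V = 11 V, d = 9 um
Step 2: Compute V^2 = 11^2 = 121
Step 3: Compute d^2 = 9^2 = 81
Step 4: F = 0.5 * 8.854e-6 * 45098 * 121 / 81
F = 0.298 uN
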